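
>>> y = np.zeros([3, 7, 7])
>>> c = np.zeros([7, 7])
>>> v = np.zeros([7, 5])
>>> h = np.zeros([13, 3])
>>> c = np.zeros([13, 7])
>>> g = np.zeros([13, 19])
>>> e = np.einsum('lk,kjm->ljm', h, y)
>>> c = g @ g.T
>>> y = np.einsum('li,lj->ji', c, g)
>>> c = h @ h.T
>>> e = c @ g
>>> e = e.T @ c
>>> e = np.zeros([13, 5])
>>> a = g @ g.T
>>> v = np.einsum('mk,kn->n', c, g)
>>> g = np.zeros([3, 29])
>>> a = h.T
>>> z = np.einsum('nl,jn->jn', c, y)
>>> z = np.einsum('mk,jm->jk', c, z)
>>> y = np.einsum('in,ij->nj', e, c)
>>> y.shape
(5, 13)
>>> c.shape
(13, 13)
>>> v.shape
(19,)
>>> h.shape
(13, 3)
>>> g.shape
(3, 29)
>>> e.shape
(13, 5)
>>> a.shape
(3, 13)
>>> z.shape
(19, 13)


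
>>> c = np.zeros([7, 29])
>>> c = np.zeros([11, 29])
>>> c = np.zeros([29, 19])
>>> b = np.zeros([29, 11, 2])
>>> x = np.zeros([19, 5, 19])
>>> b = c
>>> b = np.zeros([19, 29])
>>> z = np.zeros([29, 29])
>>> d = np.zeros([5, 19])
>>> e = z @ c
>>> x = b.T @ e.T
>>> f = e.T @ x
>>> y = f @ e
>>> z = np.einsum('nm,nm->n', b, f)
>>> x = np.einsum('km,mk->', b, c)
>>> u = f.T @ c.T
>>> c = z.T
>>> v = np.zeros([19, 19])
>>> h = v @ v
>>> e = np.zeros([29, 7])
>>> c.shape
(19,)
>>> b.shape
(19, 29)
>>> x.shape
()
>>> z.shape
(19,)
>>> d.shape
(5, 19)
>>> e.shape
(29, 7)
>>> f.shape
(19, 29)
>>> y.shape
(19, 19)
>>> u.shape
(29, 29)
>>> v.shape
(19, 19)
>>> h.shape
(19, 19)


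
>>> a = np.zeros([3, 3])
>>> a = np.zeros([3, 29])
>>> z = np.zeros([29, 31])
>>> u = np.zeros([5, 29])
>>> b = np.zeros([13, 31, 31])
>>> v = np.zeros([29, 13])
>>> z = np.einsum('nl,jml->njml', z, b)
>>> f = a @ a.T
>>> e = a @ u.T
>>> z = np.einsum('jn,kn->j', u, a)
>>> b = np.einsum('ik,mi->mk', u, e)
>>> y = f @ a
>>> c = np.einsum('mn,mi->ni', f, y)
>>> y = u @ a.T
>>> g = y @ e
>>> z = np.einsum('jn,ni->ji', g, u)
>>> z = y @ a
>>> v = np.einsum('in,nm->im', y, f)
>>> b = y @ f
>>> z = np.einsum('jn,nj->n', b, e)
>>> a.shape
(3, 29)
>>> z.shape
(3,)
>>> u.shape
(5, 29)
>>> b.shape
(5, 3)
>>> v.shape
(5, 3)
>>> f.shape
(3, 3)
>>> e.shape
(3, 5)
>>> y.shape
(5, 3)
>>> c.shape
(3, 29)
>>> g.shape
(5, 5)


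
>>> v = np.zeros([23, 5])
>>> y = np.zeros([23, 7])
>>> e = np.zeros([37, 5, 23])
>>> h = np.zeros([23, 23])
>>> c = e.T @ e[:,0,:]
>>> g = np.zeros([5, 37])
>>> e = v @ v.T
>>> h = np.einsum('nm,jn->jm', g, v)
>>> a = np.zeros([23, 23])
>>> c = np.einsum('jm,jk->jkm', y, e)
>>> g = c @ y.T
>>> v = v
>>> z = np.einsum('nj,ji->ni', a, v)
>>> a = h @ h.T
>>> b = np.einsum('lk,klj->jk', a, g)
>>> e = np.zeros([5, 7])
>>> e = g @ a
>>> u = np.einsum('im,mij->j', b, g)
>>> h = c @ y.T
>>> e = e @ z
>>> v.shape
(23, 5)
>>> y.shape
(23, 7)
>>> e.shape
(23, 23, 5)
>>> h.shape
(23, 23, 23)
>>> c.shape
(23, 23, 7)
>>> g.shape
(23, 23, 23)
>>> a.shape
(23, 23)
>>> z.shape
(23, 5)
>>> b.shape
(23, 23)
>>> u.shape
(23,)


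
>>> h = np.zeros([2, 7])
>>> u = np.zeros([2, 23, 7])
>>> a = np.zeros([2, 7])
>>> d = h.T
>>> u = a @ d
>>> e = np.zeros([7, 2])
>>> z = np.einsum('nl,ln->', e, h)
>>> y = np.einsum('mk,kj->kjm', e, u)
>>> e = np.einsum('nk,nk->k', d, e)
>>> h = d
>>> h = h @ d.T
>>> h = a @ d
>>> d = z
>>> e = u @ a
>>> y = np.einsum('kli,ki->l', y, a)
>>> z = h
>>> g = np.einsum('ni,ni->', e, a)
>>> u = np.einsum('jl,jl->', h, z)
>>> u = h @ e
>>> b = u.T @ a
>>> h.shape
(2, 2)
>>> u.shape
(2, 7)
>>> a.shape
(2, 7)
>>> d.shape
()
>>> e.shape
(2, 7)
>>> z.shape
(2, 2)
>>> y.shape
(2,)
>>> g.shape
()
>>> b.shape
(7, 7)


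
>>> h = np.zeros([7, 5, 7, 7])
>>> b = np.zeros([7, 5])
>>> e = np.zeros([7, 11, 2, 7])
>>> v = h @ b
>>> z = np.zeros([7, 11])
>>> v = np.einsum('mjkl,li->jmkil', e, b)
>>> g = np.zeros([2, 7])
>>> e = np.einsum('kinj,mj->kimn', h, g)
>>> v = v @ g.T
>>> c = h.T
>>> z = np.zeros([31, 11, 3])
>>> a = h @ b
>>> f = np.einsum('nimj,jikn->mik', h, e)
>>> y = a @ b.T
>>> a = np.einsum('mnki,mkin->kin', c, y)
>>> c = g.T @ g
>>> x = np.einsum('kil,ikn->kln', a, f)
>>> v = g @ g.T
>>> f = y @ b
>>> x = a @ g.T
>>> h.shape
(7, 5, 7, 7)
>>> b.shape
(7, 5)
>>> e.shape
(7, 5, 2, 7)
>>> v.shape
(2, 2)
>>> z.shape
(31, 11, 3)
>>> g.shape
(2, 7)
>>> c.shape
(7, 7)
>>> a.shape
(5, 7, 7)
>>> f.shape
(7, 5, 7, 5)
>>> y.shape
(7, 5, 7, 7)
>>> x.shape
(5, 7, 2)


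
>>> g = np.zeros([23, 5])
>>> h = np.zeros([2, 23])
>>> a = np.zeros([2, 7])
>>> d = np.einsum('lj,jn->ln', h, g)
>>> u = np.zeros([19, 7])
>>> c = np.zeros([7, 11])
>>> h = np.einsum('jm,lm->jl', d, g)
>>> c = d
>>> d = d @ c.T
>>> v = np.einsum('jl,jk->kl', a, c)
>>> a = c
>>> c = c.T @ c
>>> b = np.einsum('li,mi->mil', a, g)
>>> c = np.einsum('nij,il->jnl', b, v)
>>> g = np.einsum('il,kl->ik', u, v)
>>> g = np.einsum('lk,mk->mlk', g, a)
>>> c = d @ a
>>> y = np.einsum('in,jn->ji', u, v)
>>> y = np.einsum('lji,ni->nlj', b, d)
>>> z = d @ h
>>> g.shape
(2, 19, 5)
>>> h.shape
(2, 23)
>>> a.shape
(2, 5)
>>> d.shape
(2, 2)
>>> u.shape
(19, 7)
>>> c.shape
(2, 5)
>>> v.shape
(5, 7)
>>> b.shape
(23, 5, 2)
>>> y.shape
(2, 23, 5)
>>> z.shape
(2, 23)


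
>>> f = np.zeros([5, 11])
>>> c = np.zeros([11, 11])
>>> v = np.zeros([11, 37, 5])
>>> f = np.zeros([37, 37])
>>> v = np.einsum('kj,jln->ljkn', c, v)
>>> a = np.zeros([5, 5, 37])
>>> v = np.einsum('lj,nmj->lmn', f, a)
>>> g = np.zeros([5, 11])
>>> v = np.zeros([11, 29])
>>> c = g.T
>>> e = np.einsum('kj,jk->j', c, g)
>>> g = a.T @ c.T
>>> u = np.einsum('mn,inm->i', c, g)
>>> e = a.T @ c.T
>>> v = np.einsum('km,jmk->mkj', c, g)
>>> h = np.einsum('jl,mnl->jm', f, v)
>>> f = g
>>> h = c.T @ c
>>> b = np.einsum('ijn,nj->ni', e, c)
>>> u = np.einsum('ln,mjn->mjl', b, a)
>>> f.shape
(37, 5, 11)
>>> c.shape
(11, 5)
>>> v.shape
(5, 11, 37)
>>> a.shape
(5, 5, 37)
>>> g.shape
(37, 5, 11)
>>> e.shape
(37, 5, 11)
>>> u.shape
(5, 5, 11)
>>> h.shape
(5, 5)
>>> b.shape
(11, 37)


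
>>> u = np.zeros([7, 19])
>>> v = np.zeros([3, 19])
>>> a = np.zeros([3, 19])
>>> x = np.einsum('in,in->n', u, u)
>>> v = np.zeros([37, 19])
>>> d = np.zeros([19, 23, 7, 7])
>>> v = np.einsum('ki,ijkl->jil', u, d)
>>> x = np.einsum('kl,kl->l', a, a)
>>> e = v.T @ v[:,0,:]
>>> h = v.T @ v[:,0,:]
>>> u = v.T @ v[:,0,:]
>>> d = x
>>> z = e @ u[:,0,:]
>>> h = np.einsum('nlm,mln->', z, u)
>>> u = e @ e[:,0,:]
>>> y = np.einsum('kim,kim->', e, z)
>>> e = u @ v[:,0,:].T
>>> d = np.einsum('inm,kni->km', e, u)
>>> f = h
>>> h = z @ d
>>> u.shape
(7, 19, 7)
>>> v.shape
(23, 19, 7)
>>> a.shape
(3, 19)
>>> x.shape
(19,)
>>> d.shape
(7, 23)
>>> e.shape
(7, 19, 23)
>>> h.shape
(7, 19, 23)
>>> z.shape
(7, 19, 7)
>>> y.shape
()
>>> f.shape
()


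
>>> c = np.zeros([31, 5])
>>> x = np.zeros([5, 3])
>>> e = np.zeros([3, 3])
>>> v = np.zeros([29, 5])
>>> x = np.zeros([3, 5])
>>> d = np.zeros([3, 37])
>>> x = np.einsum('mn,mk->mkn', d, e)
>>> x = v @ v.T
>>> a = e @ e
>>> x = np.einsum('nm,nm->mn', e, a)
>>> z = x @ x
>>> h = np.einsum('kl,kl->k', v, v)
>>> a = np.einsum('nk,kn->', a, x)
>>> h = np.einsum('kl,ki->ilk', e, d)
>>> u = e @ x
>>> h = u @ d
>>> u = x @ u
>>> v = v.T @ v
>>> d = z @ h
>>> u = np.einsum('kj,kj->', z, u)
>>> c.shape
(31, 5)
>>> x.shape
(3, 3)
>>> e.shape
(3, 3)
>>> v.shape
(5, 5)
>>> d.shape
(3, 37)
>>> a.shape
()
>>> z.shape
(3, 3)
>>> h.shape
(3, 37)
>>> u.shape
()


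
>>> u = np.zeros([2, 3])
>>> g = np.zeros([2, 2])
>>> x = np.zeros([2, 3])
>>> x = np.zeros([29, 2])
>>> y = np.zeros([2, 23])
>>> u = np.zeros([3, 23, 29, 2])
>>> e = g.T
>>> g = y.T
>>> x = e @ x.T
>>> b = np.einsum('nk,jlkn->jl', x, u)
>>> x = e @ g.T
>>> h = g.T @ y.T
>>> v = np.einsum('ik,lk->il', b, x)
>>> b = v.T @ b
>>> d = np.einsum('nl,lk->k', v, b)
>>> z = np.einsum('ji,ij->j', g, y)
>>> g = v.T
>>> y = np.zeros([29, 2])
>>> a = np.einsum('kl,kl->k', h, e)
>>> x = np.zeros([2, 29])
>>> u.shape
(3, 23, 29, 2)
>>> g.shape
(2, 3)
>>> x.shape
(2, 29)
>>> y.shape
(29, 2)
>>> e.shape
(2, 2)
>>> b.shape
(2, 23)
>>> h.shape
(2, 2)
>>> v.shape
(3, 2)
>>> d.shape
(23,)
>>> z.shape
(23,)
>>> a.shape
(2,)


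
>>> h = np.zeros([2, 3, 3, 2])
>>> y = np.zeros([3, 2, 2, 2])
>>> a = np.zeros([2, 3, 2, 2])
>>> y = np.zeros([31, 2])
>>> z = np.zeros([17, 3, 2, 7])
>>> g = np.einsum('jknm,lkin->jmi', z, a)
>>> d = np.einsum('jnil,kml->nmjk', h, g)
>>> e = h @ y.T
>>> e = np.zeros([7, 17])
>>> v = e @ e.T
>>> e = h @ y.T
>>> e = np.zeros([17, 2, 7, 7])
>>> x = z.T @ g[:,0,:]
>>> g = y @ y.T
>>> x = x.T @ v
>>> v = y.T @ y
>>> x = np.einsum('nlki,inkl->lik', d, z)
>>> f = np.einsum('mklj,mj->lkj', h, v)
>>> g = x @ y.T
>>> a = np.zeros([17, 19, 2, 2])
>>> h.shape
(2, 3, 3, 2)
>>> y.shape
(31, 2)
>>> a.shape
(17, 19, 2, 2)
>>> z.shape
(17, 3, 2, 7)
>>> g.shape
(7, 17, 31)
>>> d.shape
(3, 7, 2, 17)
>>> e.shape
(17, 2, 7, 7)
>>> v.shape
(2, 2)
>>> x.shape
(7, 17, 2)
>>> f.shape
(3, 3, 2)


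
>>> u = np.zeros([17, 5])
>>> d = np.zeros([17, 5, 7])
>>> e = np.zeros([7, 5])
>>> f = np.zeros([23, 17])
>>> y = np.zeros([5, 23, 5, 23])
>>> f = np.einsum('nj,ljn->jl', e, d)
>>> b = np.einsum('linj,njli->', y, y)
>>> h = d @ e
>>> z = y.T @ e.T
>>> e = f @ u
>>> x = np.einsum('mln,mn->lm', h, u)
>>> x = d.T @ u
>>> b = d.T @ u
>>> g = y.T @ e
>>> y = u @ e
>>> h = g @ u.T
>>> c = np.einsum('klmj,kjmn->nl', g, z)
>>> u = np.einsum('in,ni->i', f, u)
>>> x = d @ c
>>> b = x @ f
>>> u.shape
(5,)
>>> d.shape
(17, 5, 7)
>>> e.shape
(5, 5)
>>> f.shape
(5, 17)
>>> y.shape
(17, 5)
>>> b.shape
(17, 5, 17)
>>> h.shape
(23, 5, 23, 17)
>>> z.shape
(23, 5, 23, 7)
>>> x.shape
(17, 5, 5)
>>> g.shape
(23, 5, 23, 5)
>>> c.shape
(7, 5)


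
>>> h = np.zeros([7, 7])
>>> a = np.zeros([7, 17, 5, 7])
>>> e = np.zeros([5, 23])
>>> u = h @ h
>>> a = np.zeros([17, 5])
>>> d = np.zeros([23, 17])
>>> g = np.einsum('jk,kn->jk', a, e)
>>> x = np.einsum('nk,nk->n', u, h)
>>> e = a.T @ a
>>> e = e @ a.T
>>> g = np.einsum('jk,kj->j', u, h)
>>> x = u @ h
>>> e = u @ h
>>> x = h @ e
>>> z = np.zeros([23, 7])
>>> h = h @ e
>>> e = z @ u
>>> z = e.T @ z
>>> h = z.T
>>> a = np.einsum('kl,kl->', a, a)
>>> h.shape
(7, 7)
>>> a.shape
()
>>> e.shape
(23, 7)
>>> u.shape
(7, 7)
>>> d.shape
(23, 17)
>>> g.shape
(7,)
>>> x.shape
(7, 7)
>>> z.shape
(7, 7)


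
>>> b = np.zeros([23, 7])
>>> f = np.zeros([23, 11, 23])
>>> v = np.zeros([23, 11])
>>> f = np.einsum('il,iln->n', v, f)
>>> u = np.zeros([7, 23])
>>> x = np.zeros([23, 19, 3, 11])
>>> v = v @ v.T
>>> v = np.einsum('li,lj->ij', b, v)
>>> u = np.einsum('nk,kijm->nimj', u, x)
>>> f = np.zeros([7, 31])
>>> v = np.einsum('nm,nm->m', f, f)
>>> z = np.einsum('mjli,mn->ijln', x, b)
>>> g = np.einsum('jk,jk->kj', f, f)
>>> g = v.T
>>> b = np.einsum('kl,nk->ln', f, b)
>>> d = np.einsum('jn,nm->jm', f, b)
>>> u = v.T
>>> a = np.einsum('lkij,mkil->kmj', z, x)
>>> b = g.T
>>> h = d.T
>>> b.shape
(31,)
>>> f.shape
(7, 31)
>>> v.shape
(31,)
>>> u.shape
(31,)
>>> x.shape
(23, 19, 3, 11)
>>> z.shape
(11, 19, 3, 7)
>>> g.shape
(31,)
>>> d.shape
(7, 23)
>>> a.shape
(19, 23, 7)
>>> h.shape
(23, 7)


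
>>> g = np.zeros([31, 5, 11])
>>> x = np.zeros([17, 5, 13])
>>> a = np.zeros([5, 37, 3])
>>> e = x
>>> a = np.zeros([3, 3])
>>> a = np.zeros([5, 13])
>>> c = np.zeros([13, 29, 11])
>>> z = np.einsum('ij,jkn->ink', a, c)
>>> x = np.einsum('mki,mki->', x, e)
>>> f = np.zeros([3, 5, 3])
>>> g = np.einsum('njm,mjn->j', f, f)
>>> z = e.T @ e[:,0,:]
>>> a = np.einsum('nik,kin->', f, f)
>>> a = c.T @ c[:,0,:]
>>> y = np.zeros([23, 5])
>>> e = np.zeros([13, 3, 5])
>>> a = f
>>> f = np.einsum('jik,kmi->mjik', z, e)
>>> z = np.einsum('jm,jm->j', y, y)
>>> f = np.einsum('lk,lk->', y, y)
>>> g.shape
(5,)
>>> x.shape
()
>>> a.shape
(3, 5, 3)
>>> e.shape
(13, 3, 5)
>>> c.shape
(13, 29, 11)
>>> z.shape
(23,)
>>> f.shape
()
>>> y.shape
(23, 5)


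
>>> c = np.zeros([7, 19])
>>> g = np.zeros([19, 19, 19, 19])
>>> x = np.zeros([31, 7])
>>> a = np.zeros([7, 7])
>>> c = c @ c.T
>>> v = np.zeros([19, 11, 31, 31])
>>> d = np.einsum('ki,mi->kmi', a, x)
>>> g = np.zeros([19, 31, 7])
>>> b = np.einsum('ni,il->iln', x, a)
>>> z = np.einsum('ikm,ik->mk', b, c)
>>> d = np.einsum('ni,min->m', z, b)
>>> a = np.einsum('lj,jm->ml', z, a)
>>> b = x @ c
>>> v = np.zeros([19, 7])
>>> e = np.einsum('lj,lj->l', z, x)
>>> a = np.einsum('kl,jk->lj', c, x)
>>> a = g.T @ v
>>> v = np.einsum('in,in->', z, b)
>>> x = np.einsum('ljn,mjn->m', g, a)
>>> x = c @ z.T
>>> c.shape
(7, 7)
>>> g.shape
(19, 31, 7)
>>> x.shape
(7, 31)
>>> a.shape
(7, 31, 7)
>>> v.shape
()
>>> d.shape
(7,)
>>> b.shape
(31, 7)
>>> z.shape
(31, 7)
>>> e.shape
(31,)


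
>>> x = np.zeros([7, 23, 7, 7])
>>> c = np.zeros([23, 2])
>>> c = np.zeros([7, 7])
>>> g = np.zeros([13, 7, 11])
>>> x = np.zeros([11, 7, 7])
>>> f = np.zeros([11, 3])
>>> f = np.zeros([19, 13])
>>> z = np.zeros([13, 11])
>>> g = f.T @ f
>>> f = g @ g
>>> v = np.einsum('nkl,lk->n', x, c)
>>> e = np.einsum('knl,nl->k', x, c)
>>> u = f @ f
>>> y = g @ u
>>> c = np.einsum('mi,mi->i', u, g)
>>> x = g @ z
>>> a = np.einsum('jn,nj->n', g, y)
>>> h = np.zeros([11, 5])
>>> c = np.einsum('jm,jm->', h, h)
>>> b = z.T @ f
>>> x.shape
(13, 11)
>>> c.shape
()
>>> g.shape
(13, 13)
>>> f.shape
(13, 13)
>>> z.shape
(13, 11)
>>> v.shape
(11,)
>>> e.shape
(11,)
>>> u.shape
(13, 13)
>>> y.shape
(13, 13)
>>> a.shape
(13,)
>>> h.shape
(11, 5)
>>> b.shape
(11, 13)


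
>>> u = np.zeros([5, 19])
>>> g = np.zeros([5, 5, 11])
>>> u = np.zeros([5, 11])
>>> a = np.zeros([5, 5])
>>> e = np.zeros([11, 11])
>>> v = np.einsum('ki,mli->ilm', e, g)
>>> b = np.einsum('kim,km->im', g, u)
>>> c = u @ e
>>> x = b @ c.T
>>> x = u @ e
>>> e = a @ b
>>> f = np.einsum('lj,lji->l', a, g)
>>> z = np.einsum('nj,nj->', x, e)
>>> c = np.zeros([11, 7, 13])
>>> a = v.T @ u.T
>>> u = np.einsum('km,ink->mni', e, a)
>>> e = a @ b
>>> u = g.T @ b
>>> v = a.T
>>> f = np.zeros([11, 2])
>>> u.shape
(11, 5, 11)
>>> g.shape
(5, 5, 11)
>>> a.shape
(5, 5, 5)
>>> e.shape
(5, 5, 11)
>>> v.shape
(5, 5, 5)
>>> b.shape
(5, 11)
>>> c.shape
(11, 7, 13)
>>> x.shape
(5, 11)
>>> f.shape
(11, 2)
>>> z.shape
()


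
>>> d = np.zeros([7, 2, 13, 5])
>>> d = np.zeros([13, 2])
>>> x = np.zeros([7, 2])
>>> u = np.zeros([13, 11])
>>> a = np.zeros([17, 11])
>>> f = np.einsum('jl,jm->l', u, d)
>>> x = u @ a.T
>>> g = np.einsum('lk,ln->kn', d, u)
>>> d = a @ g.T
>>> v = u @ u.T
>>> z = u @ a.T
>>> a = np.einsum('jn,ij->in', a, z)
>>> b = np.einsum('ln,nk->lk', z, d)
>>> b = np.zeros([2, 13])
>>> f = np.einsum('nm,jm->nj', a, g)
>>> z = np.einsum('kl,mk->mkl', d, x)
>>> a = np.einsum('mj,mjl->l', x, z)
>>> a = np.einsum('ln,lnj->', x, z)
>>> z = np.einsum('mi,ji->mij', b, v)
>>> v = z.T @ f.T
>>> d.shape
(17, 2)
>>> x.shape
(13, 17)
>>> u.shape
(13, 11)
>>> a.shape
()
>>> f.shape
(13, 2)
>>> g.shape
(2, 11)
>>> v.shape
(13, 13, 13)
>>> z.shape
(2, 13, 13)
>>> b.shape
(2, 13)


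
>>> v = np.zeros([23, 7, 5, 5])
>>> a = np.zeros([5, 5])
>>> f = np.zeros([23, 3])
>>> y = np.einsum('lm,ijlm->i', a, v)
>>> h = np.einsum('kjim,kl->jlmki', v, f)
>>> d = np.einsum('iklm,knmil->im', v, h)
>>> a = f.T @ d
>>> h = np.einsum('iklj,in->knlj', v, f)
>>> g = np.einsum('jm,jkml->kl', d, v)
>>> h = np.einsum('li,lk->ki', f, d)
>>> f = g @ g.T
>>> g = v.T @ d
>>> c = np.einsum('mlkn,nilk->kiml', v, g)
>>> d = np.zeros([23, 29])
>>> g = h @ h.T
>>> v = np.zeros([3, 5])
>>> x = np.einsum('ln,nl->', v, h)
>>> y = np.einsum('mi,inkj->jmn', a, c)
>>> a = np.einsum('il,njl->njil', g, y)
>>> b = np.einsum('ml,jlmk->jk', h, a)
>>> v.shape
(3, 5)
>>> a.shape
(7, 3, 5, 5)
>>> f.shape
(7, 7)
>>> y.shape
(7, 3, 5)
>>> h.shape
(5, 3)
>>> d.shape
(23, 29)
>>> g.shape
(5, 5)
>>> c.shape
(5, 5, 23, 7)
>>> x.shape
()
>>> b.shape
(7, 5)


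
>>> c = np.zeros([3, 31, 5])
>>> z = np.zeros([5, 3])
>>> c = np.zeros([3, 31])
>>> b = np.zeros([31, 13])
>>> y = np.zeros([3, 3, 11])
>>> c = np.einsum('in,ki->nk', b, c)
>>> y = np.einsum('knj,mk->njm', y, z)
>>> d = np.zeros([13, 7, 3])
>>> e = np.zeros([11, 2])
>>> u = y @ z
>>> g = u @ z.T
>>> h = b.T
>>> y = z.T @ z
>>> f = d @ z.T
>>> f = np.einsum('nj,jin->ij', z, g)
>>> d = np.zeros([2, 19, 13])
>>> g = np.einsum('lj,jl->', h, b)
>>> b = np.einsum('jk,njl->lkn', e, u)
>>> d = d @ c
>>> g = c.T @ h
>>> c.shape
(13, 3)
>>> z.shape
(5, 3)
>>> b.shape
(3, 2, 3)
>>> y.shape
(3, 3)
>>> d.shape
(2, 19, 3)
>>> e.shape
(11, 2)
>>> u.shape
(3, 11, 3)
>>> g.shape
(3, 31)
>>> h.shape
(13, 31)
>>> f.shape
(11, 3)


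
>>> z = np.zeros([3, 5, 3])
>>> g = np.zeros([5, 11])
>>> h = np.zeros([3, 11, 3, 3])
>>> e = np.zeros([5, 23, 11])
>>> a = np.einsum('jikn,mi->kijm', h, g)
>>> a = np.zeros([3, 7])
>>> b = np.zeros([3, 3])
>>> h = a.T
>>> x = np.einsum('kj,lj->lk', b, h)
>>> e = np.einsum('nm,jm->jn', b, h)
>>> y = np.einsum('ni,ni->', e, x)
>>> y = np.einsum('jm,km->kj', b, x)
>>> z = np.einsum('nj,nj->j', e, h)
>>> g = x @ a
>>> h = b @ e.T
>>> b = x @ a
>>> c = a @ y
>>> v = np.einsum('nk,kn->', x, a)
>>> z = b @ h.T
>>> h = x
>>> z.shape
(7, 3)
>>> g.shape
(7, 7)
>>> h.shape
(7, 3)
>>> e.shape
(7, 3)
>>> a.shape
(3, 7)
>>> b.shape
(7, 7)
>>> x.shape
(7, 3)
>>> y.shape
(7, 3)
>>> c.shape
(3, 3)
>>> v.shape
()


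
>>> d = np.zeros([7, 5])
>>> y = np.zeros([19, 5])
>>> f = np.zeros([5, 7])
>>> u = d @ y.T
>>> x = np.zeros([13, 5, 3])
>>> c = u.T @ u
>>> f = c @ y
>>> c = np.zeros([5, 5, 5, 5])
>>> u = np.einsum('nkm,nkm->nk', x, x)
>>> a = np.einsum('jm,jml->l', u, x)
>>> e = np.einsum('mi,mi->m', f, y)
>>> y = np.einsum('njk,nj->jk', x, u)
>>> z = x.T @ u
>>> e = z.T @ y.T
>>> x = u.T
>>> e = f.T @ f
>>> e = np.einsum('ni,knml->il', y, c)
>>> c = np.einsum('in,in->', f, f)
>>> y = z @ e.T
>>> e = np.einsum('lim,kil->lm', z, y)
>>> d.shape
(7, 5)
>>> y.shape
(3, 5, 3)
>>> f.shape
(19, 5)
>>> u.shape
(13, 5)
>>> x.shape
(5, 13)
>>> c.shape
()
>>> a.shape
(3,)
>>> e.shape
(3, 5)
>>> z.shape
(3, 5, 5)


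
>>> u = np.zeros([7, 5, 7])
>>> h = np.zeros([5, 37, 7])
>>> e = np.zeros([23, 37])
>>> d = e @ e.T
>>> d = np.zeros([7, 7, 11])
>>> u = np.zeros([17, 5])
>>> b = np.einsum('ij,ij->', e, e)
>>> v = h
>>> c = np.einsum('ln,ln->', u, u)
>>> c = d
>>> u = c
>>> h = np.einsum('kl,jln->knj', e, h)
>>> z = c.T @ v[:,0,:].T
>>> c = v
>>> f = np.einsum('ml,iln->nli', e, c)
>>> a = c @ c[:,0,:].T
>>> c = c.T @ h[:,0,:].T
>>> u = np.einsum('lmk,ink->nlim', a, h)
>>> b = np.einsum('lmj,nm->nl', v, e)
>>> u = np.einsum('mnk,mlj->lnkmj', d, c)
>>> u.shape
(37, 7, 11, 7, 23)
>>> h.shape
(23, 7, 5)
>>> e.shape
(23, 37)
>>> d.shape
(7, 7, 11)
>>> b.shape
(23, 5)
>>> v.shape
(5, 37, 7)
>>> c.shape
(7, 37, 23)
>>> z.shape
(11, 7, 5)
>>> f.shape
(7, 37, 5)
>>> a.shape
(5, 37, 5)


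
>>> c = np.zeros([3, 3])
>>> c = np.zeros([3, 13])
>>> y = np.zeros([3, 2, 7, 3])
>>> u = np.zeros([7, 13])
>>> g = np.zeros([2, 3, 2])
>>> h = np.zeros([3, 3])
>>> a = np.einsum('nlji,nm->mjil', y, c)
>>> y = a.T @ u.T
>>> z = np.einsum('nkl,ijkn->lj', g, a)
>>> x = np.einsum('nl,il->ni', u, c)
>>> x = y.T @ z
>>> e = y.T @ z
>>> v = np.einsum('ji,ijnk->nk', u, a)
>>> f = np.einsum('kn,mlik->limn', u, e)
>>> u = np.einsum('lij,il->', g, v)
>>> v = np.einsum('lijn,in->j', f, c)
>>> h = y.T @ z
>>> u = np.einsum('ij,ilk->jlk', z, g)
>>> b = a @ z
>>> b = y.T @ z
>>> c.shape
(3, 13)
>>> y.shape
(2, 3, 7, 7)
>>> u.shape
(7, 3, 2)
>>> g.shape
(2, 3, 2)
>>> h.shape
(7, 7, 3, 7)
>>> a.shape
(13, 7, 3, 2)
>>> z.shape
(2, 7)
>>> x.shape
(7, 7, 3, 7)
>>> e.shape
(7, 7, 3, 7)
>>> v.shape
(7,)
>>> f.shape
(7, 3, 7, 13)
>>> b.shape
(7, 7, 3, 7)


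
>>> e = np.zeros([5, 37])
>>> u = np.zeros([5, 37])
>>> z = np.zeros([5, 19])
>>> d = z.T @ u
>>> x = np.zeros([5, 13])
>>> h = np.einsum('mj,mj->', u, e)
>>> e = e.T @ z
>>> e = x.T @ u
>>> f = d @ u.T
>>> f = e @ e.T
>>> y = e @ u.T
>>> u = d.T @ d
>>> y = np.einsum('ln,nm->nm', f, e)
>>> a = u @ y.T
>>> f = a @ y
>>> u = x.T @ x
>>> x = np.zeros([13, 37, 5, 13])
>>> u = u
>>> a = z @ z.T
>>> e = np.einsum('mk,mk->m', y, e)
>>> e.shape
(13,)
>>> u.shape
(13, 13)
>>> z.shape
(5, 19)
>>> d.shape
(19, 37)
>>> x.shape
(13, 37, 5, 13)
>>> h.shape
()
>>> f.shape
(37, 37)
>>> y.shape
(13, 37)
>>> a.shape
(5, 5)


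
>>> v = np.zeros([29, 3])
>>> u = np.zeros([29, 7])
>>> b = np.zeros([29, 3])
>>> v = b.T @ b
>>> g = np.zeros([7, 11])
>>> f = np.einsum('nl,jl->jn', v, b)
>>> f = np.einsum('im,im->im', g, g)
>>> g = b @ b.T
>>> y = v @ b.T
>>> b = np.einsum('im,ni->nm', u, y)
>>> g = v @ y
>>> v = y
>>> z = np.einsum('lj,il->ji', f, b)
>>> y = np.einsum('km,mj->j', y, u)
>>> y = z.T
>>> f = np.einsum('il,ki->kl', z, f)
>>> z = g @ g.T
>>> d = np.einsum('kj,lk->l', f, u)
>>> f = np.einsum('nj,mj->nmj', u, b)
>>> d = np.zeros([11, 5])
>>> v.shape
(3, 29)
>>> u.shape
(29, 7)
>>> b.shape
(3, 7)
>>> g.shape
(3, 29)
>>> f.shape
(29, 3, 7)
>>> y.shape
(3, 11)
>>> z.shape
(3, 3)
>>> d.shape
(11, 5)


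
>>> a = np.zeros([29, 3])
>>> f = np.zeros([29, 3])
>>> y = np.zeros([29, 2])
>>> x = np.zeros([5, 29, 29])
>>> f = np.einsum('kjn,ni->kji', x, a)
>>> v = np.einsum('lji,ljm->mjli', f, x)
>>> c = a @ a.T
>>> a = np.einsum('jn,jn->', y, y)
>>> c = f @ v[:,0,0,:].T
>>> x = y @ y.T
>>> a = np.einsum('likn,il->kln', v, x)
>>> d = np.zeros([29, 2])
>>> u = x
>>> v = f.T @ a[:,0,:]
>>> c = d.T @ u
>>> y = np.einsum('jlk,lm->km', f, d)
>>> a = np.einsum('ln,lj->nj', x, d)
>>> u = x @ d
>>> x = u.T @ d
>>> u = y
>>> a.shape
(29, 2)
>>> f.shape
(5, 29, 3)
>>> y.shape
(3, 2)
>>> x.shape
(2, 2)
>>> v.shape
(3, 29, 3)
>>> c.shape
(2, 29)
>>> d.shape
(29, 2)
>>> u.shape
(3, 2)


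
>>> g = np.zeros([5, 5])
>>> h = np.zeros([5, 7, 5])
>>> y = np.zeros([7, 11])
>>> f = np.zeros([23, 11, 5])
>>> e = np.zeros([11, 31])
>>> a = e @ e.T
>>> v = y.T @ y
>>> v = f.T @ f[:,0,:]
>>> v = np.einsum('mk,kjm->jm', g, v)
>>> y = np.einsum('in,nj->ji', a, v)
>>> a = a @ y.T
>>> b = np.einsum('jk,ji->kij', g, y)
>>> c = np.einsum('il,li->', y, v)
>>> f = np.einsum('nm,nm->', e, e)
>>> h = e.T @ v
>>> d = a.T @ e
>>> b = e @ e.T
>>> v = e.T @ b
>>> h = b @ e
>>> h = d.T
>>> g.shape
(5, 5)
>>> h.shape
(31, 5)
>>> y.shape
(5, 11)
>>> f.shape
()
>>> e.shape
(11, 31)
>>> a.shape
(11, 5)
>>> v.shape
(31, 11)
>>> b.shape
(11, 11)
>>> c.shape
()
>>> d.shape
(5, 31)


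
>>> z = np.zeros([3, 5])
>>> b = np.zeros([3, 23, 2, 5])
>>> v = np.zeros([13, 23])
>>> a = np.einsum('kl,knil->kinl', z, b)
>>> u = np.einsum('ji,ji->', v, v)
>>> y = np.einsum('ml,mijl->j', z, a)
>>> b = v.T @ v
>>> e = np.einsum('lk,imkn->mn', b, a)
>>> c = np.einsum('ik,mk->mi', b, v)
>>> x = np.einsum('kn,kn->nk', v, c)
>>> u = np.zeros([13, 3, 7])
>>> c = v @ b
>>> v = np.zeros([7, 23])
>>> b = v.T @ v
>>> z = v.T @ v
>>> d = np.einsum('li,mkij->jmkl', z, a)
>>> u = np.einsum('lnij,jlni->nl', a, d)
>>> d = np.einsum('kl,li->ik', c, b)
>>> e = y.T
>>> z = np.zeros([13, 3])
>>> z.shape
(13, 3)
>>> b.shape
(23, 23)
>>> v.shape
(7, 23)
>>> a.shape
(3, 2, 23, 5)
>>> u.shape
(2, 3)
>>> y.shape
(23,)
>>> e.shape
(23,)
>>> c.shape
(13, 23)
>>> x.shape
(23, 13)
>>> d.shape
(23, 13)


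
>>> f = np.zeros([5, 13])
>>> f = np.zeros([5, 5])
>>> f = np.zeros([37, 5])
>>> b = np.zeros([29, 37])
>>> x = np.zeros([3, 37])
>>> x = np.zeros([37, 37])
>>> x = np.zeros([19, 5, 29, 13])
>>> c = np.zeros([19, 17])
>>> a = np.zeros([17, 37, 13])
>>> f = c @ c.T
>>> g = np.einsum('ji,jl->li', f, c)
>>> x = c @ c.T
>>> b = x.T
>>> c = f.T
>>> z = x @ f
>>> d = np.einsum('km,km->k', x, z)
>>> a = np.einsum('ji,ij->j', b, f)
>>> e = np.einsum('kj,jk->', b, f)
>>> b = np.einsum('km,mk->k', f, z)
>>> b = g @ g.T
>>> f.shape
(19, 19)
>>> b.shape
(17, 17)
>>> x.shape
(19, 19)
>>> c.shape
(19, 19)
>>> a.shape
(19,)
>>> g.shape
(17, 19)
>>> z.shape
(19, 19)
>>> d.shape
(19,)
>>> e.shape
()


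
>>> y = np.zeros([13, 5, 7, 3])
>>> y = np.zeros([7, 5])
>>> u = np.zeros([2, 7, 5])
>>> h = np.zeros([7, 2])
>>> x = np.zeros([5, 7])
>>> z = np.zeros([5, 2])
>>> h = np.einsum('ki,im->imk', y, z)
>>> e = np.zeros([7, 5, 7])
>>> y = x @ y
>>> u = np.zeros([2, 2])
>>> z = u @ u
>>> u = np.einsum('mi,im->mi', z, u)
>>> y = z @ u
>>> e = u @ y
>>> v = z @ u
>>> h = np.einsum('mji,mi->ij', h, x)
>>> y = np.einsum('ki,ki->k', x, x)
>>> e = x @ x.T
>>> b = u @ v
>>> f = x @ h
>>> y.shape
(5,)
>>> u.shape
(2, 2)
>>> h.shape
(7, 2)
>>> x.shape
(5, 7)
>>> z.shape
(2, 2)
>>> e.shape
(5, 5)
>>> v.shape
(2, 2)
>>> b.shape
(2, 2)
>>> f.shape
(5, 2)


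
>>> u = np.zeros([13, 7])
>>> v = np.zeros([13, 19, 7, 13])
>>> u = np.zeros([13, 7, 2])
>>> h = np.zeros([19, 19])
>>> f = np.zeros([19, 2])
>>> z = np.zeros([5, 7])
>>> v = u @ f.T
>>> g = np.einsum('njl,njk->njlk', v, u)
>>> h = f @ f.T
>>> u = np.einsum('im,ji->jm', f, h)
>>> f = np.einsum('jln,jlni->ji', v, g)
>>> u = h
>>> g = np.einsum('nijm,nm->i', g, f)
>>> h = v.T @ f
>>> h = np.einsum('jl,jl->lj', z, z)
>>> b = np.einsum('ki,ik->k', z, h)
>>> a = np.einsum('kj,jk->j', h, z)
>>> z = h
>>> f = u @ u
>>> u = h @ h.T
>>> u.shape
(7, 7)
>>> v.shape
(13, 7, 19)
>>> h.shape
(7, 5)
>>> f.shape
(19, 19)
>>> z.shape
(7, 5)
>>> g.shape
(7,)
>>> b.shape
(5,)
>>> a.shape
(5,)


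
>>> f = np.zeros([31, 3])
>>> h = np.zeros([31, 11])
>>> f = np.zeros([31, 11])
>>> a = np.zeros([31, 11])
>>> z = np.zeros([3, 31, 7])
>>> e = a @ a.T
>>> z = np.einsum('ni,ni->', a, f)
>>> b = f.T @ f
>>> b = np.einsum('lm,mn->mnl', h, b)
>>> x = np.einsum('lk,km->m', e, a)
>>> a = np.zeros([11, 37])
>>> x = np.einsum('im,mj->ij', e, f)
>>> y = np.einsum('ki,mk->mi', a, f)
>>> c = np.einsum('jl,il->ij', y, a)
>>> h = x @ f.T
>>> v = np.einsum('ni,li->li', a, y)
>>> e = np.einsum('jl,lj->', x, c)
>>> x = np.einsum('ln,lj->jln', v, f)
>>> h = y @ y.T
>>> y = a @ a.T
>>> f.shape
(31, 11)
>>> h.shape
(31, 31)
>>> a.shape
(11, 37)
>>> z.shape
()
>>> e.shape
()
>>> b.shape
(11, 11, 31)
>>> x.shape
(11, 31, 37)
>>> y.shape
(11, 11)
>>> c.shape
(11, 31)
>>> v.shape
(31, 37)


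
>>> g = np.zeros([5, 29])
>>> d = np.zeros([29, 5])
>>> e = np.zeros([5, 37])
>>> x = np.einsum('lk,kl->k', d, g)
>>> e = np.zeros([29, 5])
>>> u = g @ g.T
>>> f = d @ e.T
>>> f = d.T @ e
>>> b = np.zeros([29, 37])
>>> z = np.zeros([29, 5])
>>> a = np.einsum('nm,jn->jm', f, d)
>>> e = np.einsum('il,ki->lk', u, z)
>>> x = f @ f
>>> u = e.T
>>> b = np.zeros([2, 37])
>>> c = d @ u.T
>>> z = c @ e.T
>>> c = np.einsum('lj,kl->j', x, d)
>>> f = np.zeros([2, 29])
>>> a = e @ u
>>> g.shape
(5, 29)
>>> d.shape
(29, 5)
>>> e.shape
(5, 29)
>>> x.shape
(5, 5)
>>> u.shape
(29, 5)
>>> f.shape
(2, 29)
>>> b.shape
(2, 37)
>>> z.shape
(29, 5)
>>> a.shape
(5, 5)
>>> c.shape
(5,)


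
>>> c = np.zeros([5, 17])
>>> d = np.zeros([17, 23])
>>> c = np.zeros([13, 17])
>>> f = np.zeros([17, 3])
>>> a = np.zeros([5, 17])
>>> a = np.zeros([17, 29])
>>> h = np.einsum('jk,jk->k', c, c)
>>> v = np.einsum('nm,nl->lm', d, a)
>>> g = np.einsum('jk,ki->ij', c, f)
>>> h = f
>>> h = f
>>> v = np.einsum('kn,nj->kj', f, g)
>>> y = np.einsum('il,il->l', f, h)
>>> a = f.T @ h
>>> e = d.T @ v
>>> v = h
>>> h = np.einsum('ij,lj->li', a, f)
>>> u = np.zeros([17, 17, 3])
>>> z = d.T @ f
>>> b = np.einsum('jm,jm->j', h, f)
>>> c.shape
(13, 17)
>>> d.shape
(17, 23)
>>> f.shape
(17, 3)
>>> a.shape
(3, 3)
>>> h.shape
(17, 3)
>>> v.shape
(17, 3)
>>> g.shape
(3, 13)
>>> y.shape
(3,)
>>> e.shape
(23, 13)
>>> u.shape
(17, 17, 3)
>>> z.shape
(23, 3)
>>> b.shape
(17,)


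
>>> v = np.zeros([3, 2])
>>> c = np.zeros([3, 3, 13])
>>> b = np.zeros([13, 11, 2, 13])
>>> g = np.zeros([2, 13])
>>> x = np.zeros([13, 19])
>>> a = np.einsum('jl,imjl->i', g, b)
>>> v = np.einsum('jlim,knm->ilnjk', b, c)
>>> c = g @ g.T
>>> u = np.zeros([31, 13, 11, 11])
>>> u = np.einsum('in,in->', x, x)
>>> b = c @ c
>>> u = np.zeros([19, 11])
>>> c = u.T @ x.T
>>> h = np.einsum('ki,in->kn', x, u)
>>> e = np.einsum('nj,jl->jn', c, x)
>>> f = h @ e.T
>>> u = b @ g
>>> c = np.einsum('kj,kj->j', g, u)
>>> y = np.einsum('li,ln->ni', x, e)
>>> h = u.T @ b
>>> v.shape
(2, 11, 3, 13, 3)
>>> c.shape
(13,)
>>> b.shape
(2, 2)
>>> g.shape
(2, 13)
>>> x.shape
(13, 19)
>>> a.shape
(13,)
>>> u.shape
(2, 13)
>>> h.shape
(13, 2)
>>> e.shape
(13, 11)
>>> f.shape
(13, 13)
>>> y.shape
(11, 19)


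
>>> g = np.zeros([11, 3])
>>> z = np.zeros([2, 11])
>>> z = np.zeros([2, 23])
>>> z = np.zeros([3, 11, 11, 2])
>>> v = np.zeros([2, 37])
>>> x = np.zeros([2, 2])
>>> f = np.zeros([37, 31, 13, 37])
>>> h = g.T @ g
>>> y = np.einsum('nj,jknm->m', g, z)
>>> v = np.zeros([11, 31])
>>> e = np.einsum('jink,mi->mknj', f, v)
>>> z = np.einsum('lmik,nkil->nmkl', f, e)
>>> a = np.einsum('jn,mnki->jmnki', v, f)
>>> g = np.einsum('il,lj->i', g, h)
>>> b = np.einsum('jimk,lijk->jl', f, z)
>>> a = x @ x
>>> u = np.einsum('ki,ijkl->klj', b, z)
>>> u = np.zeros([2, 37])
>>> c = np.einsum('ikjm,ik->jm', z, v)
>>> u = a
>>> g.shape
(11,)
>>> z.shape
(11, 31, 37, 37)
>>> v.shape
(11, 31)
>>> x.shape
(2, 2)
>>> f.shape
(37, 31, 13, 37)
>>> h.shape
(3, 3)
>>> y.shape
(2,)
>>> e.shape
(11, 37, 13, 37)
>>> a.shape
(2, 2)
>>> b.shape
(37, 11)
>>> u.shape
(2, 2)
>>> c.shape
(37, 37)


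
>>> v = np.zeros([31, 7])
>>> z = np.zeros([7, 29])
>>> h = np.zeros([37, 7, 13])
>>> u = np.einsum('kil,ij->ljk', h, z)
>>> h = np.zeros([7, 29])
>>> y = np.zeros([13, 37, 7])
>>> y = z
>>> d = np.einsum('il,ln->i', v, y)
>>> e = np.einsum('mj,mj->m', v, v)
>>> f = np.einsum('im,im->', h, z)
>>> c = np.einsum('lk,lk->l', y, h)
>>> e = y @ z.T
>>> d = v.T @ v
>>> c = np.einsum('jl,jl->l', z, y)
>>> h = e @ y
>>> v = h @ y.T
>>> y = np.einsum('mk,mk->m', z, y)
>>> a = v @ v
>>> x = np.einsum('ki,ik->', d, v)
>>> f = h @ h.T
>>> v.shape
(7, 7)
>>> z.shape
(7, 29)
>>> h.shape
(7, 29)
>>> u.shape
(13, 29, 37)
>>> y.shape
(7,)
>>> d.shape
(7, 7)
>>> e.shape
(7, 7)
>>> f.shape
(7, 7)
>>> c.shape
(29,)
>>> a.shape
(7, 7)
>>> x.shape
()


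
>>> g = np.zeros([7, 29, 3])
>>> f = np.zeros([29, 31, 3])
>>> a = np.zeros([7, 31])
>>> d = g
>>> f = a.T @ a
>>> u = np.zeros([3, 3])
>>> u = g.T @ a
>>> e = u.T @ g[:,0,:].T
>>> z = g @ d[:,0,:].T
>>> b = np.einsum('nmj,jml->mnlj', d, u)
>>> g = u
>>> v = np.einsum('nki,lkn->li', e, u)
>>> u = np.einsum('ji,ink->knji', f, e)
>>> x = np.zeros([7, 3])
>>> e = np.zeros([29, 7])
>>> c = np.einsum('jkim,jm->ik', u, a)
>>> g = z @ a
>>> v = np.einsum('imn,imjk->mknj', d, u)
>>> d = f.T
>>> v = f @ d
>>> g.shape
(7, 29, 31)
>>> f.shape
(31, 31)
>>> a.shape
(7, 31)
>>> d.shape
(31, 31)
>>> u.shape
(7, 29, 31, 31)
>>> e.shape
(29, 7)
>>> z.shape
(7, 29, 7)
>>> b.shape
(29, 7, 31, 3)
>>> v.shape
(31, 31)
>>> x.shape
(7, 3)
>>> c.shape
(31, 29)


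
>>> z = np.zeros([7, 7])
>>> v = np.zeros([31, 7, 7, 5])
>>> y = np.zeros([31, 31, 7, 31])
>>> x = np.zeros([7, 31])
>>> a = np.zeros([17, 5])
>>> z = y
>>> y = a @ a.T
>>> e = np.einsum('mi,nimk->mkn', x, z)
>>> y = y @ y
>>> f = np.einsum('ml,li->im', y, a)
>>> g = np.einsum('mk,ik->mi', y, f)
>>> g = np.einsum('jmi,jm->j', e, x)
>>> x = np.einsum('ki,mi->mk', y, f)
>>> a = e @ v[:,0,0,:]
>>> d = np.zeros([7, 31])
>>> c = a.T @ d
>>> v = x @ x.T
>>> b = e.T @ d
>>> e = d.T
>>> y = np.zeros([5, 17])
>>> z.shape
(31, 31, 7, 31)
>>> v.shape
(5, 5)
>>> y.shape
(5, 17)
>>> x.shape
(5, 17)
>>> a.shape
(7, 31, 5)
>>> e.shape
(31, 7)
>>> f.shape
(5, 17)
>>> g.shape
(7,)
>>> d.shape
(7, 31)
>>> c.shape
(5, 31, 31)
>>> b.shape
(31, 31, 31)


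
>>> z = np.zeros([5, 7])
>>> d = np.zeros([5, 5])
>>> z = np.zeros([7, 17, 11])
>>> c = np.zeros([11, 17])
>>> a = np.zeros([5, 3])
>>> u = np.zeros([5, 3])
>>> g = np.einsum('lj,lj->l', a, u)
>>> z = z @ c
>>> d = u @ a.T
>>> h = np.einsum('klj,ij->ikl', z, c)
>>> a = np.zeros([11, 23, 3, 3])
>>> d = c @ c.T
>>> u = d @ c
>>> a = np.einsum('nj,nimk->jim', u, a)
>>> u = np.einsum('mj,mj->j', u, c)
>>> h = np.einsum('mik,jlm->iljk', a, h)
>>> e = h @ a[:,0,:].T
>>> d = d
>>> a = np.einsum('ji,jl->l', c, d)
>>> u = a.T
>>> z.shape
(7, 17, 17)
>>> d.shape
(11, 11)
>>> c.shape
(11, 17)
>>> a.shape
(11,)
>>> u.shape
(11,)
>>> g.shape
(5,)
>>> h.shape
(23, 7, 11, 3)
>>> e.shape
(23, 7, 11, 17)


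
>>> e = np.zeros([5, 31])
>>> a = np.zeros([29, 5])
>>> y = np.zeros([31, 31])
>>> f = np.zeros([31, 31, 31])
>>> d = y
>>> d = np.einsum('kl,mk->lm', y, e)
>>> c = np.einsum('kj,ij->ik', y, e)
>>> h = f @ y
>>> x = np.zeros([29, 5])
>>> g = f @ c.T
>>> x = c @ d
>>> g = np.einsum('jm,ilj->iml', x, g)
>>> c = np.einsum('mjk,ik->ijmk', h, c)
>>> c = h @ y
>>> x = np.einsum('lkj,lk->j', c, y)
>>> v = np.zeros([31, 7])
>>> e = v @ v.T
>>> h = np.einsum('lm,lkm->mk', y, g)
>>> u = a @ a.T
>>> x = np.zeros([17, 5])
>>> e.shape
(31, 31)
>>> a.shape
(29, 5)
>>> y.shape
(31, 31)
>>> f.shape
(31, 31, 31)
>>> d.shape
(31, 5)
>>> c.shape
(31, 31, 31)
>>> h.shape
(31, 5)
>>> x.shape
(17, 5)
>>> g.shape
(31, 5, 31)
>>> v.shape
(31, 7)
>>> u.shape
(29, 29)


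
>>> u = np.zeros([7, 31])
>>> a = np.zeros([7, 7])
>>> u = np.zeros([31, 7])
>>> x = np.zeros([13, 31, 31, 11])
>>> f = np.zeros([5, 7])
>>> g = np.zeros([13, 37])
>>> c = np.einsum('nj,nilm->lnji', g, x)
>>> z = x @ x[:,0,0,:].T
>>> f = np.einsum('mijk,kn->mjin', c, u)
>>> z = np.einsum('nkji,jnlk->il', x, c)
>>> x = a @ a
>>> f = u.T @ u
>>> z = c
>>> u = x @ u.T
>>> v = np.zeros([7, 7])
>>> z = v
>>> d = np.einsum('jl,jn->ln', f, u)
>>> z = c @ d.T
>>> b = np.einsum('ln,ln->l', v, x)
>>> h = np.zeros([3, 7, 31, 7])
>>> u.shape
(7, 31)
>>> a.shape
(7, 7)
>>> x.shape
(7, 7)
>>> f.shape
(7, 7)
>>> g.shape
(13, 37)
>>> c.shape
(31, 13, 37, 31)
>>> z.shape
(31, 13, 37, 7)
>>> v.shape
(7, 7)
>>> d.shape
(7, 31)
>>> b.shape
(7,)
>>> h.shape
(3, 7, 31, 7)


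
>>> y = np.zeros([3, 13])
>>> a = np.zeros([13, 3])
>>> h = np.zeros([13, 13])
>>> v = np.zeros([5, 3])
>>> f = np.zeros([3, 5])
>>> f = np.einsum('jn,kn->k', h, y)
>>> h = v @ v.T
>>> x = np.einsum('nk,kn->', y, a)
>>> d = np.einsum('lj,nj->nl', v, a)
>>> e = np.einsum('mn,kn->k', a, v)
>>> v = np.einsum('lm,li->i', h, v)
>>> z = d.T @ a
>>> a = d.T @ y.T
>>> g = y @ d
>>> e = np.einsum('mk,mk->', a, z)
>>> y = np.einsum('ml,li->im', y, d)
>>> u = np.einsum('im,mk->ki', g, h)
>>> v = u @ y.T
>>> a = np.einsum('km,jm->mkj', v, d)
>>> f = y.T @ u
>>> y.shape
(5, 3)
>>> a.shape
(5, 5, 13)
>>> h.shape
(5, 5)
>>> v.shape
(5, 5)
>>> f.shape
(3, 3)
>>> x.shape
()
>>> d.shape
(13, 5)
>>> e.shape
()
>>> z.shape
(5, 3)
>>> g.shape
(3, 5)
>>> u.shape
(5, 3)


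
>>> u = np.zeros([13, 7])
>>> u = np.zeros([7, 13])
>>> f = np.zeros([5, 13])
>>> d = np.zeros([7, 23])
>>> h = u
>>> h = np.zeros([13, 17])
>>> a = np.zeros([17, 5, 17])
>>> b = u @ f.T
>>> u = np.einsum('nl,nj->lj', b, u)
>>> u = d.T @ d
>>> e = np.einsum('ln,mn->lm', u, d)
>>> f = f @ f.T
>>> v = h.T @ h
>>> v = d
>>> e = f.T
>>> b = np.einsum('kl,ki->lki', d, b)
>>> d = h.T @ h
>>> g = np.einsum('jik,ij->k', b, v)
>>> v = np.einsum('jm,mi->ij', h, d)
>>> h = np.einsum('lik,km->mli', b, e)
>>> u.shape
(23, 23)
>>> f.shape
(5, 5)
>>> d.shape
(17, 17)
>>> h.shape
(5, 23, 7)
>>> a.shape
(17, 5, 17)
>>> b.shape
(23, 7, 5)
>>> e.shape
(5, 5)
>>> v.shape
(17, 13)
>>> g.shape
(5,)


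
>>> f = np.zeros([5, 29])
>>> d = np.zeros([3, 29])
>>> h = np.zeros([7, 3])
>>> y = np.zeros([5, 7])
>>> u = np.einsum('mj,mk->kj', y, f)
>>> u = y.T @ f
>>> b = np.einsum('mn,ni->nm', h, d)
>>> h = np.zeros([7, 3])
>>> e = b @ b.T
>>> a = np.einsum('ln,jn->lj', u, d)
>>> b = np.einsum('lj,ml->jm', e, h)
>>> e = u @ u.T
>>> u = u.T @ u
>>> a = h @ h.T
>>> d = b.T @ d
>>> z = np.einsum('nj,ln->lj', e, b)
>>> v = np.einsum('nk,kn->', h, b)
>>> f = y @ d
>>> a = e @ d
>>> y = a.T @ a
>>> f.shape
(5, 29)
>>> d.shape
(7, 29)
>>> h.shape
(7, 3)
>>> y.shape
(29, 29)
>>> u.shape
(29, 29)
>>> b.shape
(3, 7)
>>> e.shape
(7, 7)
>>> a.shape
(7, 29)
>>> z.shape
(3, 7)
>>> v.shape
()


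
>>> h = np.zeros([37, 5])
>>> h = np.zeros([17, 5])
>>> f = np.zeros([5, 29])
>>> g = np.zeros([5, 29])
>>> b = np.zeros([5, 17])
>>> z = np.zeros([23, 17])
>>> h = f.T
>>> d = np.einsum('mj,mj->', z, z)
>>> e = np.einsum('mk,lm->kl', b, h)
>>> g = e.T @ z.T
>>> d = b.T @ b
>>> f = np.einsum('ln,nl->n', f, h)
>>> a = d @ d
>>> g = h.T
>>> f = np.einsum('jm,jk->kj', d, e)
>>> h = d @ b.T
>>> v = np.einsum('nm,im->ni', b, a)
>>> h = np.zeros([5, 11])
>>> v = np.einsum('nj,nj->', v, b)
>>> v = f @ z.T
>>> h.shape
(5, 11)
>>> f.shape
(29, 17)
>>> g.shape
(5, 29)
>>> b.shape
(5, 17)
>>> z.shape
(23, 17)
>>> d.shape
(17, 17)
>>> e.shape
(17, 29)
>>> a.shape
(17, 17)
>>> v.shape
(29, 23)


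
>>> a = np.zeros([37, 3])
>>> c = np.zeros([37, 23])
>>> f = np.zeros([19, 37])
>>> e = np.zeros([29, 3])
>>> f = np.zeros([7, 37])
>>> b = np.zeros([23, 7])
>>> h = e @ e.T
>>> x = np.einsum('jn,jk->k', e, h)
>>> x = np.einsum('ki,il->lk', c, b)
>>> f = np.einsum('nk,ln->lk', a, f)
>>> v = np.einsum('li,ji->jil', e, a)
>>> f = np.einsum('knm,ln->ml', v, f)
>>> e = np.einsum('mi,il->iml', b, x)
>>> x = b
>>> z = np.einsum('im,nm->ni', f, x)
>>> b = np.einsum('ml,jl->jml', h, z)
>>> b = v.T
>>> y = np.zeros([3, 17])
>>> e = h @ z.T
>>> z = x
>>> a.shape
(37, 3)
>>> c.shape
(37, 23)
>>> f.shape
(29, 7)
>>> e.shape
(29, 23)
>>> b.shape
(29, 3, 37)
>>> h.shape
(29, 29)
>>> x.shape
(23, 7)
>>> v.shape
(37, 3, 29)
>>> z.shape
(23, 7)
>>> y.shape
(3, 17)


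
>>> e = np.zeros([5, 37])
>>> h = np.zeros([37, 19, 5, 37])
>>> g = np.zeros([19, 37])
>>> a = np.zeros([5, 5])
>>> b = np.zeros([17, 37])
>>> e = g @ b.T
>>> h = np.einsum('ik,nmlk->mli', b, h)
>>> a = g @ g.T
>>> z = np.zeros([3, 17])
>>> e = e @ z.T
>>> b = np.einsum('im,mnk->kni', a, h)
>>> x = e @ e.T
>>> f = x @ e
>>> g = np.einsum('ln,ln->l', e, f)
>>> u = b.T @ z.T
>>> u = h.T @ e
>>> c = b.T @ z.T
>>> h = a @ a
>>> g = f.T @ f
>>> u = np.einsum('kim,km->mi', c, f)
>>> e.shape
(19, 3)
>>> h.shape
(19, 19)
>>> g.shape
(3, 3)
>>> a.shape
(19, 19)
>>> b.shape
(17, 5, 19)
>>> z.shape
(3, 17)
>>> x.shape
(19, 19)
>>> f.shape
(19, 3)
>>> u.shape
(3, 5)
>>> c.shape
(19, 5, 3)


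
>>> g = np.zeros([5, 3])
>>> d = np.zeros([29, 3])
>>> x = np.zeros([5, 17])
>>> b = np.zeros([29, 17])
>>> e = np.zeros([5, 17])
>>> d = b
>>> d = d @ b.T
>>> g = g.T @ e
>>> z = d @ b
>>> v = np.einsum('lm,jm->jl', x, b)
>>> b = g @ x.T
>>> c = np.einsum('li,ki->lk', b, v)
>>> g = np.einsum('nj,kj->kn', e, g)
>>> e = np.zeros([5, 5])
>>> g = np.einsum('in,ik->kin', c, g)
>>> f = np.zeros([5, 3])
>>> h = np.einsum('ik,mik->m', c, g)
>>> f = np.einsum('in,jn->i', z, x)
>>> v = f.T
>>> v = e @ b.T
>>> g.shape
(5, 3, 29)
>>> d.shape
(29, 29)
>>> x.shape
(5, 17)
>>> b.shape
(3, 5)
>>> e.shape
(5, 5)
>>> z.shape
(29, 17)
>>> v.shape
(5, 3)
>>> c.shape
(3, 29)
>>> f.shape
(29,)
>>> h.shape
(5,)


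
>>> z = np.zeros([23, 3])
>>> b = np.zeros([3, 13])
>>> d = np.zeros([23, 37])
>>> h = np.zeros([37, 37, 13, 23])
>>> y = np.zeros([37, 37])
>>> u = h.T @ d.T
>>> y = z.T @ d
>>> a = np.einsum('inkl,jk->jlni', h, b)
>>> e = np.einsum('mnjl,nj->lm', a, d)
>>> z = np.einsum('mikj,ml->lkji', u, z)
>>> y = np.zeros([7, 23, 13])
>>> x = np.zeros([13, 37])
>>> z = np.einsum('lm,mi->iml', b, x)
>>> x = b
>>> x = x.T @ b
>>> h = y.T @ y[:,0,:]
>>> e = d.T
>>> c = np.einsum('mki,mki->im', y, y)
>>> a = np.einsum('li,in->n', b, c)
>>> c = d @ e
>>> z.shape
(37, 13, 3)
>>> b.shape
(3, 13)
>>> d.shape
(23, 37)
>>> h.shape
(13, 23, 13)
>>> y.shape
(7, 23, 13)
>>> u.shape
(23, 13, 37, 23)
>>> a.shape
(7,)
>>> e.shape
(37, 23)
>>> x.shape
(13, 13)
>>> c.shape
(23, 23)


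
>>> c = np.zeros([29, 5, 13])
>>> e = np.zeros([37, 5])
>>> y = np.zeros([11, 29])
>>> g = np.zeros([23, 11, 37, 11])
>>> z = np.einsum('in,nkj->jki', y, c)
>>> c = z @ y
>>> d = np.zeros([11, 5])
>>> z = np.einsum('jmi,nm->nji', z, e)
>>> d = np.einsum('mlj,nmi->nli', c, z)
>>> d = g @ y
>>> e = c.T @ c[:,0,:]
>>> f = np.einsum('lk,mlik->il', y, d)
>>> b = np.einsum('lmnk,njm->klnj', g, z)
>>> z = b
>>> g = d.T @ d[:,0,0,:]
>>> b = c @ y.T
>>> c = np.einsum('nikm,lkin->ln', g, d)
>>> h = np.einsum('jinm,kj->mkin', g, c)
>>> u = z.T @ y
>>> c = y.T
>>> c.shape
(29, 11)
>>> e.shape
(29, 5, 29)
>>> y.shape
(11, 29)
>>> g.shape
(29, 37, 11, 29)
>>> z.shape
(11, 23, 37, 13)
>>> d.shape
(23, 11, 37, 29)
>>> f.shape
(37, 11)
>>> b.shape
(13, 5, 11)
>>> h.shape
(29, 23, 37, 11)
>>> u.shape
(13, 37, 23, 29)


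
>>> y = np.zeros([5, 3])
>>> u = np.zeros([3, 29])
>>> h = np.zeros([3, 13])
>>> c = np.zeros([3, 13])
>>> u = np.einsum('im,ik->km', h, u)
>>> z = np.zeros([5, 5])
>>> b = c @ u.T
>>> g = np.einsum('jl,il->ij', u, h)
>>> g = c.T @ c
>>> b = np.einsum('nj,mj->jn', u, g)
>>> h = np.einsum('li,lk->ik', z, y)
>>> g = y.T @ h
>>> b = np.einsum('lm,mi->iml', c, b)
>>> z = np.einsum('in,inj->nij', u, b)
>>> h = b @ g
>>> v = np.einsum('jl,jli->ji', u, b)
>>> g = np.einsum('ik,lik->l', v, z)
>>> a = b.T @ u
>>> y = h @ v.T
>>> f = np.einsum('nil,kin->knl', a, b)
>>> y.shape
(29, 13, 29)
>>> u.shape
(29, 13)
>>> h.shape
(29, 13, 3)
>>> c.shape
(3, 13)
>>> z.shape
(13, 29, 3)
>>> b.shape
(29, 13, 3)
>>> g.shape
(13,)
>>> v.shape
(29, 3)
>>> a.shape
(3, 13, 13)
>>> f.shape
(29, 3, 13)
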